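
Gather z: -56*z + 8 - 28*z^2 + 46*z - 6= -28*z^2 - 10*z + 2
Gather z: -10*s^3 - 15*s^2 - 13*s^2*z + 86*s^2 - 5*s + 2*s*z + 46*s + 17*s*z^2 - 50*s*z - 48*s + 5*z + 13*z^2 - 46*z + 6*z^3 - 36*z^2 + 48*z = -10*s^3 + 71*s^2 - 7*s + 6*z^3 + z^2*(17*s - 23) + z*(-13*s^2 - 48*s + 7)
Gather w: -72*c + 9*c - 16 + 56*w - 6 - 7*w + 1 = -63*c + 49*w - 21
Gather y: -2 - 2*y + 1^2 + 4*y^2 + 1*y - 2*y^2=2*y^2 - y - 1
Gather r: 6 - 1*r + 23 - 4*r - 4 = 25 - 5*r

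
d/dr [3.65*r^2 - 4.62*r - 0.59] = 7.3*r - 4.62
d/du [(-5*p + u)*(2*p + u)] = -3*p + 2*u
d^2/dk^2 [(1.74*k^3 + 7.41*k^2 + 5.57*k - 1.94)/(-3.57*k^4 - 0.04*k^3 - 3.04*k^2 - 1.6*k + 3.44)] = (-44.352252*k^9 - 566.638254*k^8 - 744.914772*k^7 + 782.158056*k^6 - 358.710096*k^5 - 1618.196928*k^4 - 1409.711392*k^3 - 22.4661120000002*k^2 - 414.817152*k - 186.180224)/(45.499293*k^12 + 1.529388*k^11 + 116.250624*k^10 + 63.780256*k^9 - 31.16436*k^8 + 102.35616*k^7 - 167.33888*k^6 - 75.738624*k^5 + 53.390784*k^4 - 94.876928*k^3 + 81.503232*k^2 + 56.80128*k - 40.707584)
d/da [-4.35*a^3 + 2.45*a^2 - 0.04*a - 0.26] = -13.05*a^2 + 4.9*a - 0.04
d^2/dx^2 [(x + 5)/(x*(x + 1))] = 2*(x^3 + 15*x^2 + 15*x + 5)/(x^3*(x^3 + 3*x^2 + 3*x + 1))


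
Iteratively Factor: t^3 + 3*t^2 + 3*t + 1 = (t + 1)*(t^2 + 2*t + 1) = (t + 1)^2*(t + 1)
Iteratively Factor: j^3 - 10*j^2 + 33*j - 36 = (j - 3)*(j^2 - 7*j + 12) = (j - 4)*(j - 3)*(j - 3)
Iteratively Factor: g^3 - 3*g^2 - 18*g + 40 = (g - 2)*(g^2 - g - 20) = (g - 5)*(g - 2)*(g + 4)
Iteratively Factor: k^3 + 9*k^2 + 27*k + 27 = (k + 3)*(k^2 + 6*k + 9) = (k + 3)^2*(k + 3)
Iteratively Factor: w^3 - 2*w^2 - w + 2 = (w + 1)*(w^2 - 3*w + 2) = (w - 2)*(w + 1)*(w - 1)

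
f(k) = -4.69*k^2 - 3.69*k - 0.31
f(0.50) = -3.33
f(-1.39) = -4.24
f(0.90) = -7.43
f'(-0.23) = -1.53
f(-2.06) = -12.61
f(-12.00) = -631.39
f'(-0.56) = 1.56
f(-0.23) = 0.29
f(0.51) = -3.41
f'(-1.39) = 9.35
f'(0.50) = -8.38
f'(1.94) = -21.89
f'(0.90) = -12.13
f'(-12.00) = 108.87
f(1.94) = -25.12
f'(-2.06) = 15.63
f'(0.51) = -8.47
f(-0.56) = 0.29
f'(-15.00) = 137.01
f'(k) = -9.38*k - 3.69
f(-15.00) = -1000.21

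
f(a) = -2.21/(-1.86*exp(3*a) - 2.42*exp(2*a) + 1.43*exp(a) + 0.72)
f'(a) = -2.21*(5.58*exp(3*a) + 4.84*exp(2*a) - 1.43*exp(a))/(-1.86*exp(3*a) - 2.42*exp(2*a) + 1.43*exp(a) + 0.72)^2 = (-12.3318*exp(2*a) - 10.6964*exp(a) + 3.1603)*exp(a)/(1.86*exp(3*a) + 2.42*exp(2*a) - 1.43*exp(a) - 0.72)^2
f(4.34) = 0.00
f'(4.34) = -0.00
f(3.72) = 0.00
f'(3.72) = -0.00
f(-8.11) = -3.07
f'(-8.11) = 0.00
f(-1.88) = -2.52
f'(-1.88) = 0.25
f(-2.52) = -2.70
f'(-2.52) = 0.27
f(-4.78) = -3.02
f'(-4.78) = 0.05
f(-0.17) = 2.42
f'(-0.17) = -14.82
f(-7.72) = -3.07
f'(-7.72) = 0.00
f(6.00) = 0.00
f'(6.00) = 0.00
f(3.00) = 0.00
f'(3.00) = 0.00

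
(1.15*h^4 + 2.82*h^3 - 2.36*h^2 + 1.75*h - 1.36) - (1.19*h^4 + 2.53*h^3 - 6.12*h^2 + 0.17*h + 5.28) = -0.04*h^4 + 0.29*h^3 + 3.76*h^2 + 1.58*h - 6.64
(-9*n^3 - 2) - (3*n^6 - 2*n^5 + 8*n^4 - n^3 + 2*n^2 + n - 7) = -3*n^6 + 2*n^5 - 8*n^4 - 8*n^3 - 2*n^2 - n + 5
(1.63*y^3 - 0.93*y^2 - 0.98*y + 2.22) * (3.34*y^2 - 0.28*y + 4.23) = 5.4442*y^5 - 3.5626*y^4 + 3.8821*y^3 + 3.7553*y^2 - 4.767*y + 9.3906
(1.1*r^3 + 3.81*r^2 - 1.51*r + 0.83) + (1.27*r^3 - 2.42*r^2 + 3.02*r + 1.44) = 2.37*r^3 + 1.39*r^2 + 1.51*r + 2.27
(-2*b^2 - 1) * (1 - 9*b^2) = 18*b^4 + 7*b^2 - 1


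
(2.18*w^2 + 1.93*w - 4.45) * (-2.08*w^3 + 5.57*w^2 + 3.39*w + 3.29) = -4.5344*w^5 + 8.1282*w^4 + 27.3963*w^3 - 11.0716*w^2 - 8.7358*w - 14.6405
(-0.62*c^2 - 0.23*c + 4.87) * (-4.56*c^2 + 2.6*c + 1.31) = 2.8272*c^4 - 0.5632*c^3 - 23.6174*c^2 + 12.3607*c + 6.3797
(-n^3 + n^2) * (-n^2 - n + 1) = n^5 - 2*n^3 + n^2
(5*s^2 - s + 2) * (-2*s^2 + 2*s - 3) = -10*s^4 + 12*s^3 - 21*s^2 + 7*s - 6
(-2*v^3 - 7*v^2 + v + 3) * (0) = 0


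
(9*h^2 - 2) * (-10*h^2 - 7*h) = -90*h^4 - 63*h^3 + 20*h^2 + 14*h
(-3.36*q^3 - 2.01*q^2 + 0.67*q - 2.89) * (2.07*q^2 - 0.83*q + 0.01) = -6.9552*q^5 - 1.3719*q^4 + 3.0216*q^3 - 6.5585*q^2 + 2.4054*q - 0.0289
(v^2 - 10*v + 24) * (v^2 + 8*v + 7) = v^4 - 2*v^3 - 49*v^2 + 122*v + 168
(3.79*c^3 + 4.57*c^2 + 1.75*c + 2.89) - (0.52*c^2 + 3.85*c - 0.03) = 3.79*c^3 + 4.05*c^2 - 2.1*c + 2.92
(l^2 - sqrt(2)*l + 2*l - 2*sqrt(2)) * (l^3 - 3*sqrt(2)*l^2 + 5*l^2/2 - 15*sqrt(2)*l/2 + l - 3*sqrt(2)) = l^5 - 4*sqrt(2)*l^4 + 9*l^4/2 - 18*sqrt(2)*l^3 + 12*l^3 - 24*sqrt(2)*l^2 + 29*l^2 - 8*sqrt(2)*l + 36*l + 12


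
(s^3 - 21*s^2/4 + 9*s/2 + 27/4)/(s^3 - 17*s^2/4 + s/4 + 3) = (s^2 - 6*s + 9)/(s^2 - 5*s + 4)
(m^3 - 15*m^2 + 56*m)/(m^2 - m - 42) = m*(m - 8)/(m + 6)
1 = 1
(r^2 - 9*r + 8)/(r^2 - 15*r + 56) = (r - 1)/(r - 7)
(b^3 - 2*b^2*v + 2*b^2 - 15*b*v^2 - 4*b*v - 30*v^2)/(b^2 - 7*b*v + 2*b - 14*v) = (-b^2 + 2*b*v + 15*v^2)/(-b + 7*v)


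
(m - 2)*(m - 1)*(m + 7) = m^3 + 4*m^2 - 19*m + 14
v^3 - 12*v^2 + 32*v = v*(v - 8)*(v - 4)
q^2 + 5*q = q*(q + 5)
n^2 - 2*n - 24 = (n - 6)*(n + 4)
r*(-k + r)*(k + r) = -k^2*r + r^3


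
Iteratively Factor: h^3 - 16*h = (h + 4)*(h^2 - 4*h) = (h - 4)*(h + 4)*(h)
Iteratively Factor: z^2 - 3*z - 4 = (z + 1)*(z - 4)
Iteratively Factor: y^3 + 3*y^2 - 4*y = (y - 1)*(y^2 + 4*y) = y*(y - 1)*(y + 4)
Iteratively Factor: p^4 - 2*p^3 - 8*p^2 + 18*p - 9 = (p - 1)*(p^3 - p^2 - 9*p + 9) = (p - 1)*(p + 3)*(p^2 - 4*p + 3) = (p - 1)^2*(p + 3)*(p - 3)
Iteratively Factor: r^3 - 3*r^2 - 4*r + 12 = (r + 2)*(r^2 - 5*r + 6) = (r - 3)*(r + 2)*(r - 2)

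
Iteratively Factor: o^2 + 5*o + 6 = (o + 3)*(o + 2)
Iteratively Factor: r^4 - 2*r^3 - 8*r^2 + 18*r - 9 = (r + 3)*(r^3 - 5*r^2 + 7*r - 3) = (r - 1)*(r + 3)*(r^2 - 4*r + 3) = (r - 3)*(r - 1)*(r + 3)*(r - 1)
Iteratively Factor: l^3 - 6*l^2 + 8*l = (l - 2)*(l^2 - 4*l) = l*(l - 2)*(l - 4)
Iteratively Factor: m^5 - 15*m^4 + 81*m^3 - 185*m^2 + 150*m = (m - 5)*(m^4 - 10*m^3 + 31*m^2 - 30*m) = m*(m - 5)*(m^3 - 10*m^2 + 31*m - 30) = m*(m - 5)*(m - 3)*(m^2 - 7*m + 10) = m*(m - 5)^2*(m - 3)*(m - 2)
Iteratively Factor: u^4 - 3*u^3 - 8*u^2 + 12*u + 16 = (u + 1)*(u^3 - 4*u^2 - 4*u + 16) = (u - 2)*(u + 1)*(u^2 - 2*u - 8) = (u - 4)*(u - 2)*(u + 1)*(u + 2)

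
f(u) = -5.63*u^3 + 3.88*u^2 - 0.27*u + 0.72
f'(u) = -16.89*u^2 + 7.76*u - 0.27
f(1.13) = -2.75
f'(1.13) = -13.07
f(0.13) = 0.74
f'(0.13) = 0.45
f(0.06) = 0.72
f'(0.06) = 0.13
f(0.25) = 0.81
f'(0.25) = 0.61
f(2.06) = -32.59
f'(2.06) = -55.96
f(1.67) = -15.13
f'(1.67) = -34.42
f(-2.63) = 130.69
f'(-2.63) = -137.51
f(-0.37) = 1.64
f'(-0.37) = -5.45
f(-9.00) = 4421.70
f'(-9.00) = -1438.20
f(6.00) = -1077.30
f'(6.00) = -561.75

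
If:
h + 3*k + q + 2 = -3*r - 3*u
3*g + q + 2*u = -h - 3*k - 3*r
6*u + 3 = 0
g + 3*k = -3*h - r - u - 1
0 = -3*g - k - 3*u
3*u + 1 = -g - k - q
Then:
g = 1/2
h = -5/16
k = 0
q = 0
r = -1/16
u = -1/2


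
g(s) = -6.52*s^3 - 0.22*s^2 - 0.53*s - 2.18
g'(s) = -19.56*s^2 - 0.44*s - 0.53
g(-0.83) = 1.84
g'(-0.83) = -13.64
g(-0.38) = -1.65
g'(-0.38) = -3.19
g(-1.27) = 11.49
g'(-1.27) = -31.52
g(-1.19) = 9.13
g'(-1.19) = -27.71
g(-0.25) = -1.96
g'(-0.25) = -1.64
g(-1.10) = 6.81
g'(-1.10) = -23.71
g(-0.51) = -1.10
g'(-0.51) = -5.39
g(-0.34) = -1.77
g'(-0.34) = -2.64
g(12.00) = -11306.78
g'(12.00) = -2822.45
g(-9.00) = 4737.85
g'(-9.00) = -1580.93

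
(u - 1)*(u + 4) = u^2 + 3*u - 4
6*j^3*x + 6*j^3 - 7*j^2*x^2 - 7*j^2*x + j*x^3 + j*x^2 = (-6*j + x)*(-j + x)*(j*x + j)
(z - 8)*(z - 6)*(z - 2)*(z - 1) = z^4 - 17*z^3 + 92*z^2 - 172*z + 96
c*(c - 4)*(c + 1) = c^3 - 3*c^2 - 4*c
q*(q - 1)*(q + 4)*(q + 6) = q^4 + 9*q^3 + 14*q^2 - 24*q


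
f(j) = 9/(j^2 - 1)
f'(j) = -18*j/(j^2 - 1)^2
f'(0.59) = -24.99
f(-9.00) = 0.11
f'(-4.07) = 0.30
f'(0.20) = -3.91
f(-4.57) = 0.45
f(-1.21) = 19.39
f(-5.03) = 0.37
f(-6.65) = 0.21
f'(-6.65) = 0.06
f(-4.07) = 0.58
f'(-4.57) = 0.21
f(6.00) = 0.26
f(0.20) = -9.38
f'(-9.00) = 0.03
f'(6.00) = -0.09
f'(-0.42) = 11.15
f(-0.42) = -10.93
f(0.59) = -13.81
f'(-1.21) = 101.12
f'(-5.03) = 0.15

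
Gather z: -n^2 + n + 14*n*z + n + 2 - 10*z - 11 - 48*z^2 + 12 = -n^2 + 2*n - 48*z^2 + z*(14*n - 10) + 3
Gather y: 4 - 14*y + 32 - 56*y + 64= 100 - 70*y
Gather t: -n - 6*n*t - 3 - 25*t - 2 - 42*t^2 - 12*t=-n - 42*t^2 + t*(-6*n - 37) - 5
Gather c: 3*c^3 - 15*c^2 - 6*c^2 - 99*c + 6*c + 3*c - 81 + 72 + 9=3*c^3 - 21*c^2 - 90*c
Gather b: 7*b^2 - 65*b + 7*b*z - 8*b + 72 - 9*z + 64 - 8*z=7*b^2 + b*(7*z - 73) - 17*z + 136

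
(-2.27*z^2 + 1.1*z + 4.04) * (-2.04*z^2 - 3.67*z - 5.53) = 4.6308*z^4 + 6.0869*z^3 + 0.2745*z^2 - 20.9098*z - 22.3412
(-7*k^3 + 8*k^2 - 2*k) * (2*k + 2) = -14*k^4 + 2*k^3 + 12*k^2 - 4*k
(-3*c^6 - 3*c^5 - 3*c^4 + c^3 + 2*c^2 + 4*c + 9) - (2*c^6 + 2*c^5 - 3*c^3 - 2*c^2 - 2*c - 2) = -5*c^6 - 5*c^5 - 3*c^4 + 4*c^3 + 4*c^2 + 6*c + 11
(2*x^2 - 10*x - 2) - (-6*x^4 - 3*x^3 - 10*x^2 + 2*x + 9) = 6*x^4 + 3*x^3 + 12*x^2 - 12*x - 11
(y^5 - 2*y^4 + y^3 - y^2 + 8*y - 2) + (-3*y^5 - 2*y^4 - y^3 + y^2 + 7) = -2*y^5 - 4*y^4 + 8*y + 5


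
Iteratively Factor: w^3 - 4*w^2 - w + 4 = (w + 1)*(w^2 - 5*w + 4) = (w - 4)*(w + 1)*(w - 1)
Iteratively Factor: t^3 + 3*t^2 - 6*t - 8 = (t - 2)*(t^2 + 5*t + 4) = (t - 2)*(t + 4)*(t + 1)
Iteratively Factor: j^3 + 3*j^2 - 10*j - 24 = (j + 4)*(j^2 - j - 6) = (j + 2)*(j + 4)*(j - 3)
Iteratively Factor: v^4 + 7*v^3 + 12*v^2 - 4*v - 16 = (v - 1)*(v^3 + 8*v^2 + 20*v + 16) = (v - 1)*(v + 2)*(v^2 + 6*v + 8) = (v - 1)*(v + 2)*(v + 4)*(v + 2)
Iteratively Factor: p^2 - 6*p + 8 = (p - 2)*(p - 4)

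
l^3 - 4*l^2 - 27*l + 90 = (l - 6)*(l - 3)*(l + 5)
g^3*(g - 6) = g^4 - 6*g^3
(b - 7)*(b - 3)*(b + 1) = b^3 - 9*b^2 + 11*b + 21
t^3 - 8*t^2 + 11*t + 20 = (t - 5)*(t - 4)*(t + 1)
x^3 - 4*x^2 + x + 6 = (x - 3)*(x - 2)*(x + 1)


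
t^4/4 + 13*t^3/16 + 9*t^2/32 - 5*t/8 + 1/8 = (t/4 + 1/2)*(t - 1/2)*(t - 1/4)*(t + 2)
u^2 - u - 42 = (u - 7)*(u + 6)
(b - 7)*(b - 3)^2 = b^3 - 13*b^2 + 51*b - 63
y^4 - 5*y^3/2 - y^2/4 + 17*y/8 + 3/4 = (y - 2)*(y - 3/2)*(y + 1/2)^2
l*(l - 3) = l^2 - 3*l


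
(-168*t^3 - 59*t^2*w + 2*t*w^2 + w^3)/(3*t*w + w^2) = -56*t^2/w - t + w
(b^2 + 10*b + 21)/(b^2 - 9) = (b + 7)/(b - 3)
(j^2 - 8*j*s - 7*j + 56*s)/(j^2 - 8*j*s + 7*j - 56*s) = (j - 7)/(j + 7)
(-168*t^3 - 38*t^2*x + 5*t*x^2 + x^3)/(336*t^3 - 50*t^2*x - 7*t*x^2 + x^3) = (4*t + x)/(-8*t + x)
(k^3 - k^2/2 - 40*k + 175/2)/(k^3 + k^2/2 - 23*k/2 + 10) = (k^2 + 2*k - 35)/(k^2 + 3*k - 4)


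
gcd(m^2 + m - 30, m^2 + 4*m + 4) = 1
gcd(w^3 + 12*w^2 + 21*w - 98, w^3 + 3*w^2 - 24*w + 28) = w^2 + 5*w - 14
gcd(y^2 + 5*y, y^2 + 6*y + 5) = y + 5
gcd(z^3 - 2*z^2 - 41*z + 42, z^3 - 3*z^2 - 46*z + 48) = z^2 + 5*z - 6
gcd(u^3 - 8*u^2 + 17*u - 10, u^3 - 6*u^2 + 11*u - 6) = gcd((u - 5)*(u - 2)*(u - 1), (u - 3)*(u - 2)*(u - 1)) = u^2 - 3*u + 2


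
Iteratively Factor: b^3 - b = (b - 1)*(b^2 + b) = (b - 1)*(b + 1)*(b)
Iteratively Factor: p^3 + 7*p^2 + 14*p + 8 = (p + 1)*(p^2 + 6*p + 8) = (p + 1)*(p + 4)*(p + 2)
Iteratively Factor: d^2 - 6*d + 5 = (d - 5)*(d - 1)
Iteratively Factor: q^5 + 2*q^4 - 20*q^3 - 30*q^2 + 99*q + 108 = (q - 3)*(q^4 + 5*q^3 - 5*q^2 - 45*q - 36) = (q - 3)*(q + 3)*(q^3 + 2*q^2 - 11*q - 12) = (q - 3)*(q + 1)*(q + 3)*(q^2 + q - 12) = (q - 3)^2*(q + 1)*(q + 3)*(q + 4)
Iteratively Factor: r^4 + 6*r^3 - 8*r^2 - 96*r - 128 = (r + 2)*(r^3 + 4*r^2 - 16*r - 64) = (r + 2)*(r + 4)*(r^2 - 16) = (r - 4)*(r + 2)*(r + 4)*(r + 4)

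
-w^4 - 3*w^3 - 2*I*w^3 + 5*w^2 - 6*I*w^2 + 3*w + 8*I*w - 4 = (w + 4)*(w + I)*(-I*w + 1)*(-I*w + I)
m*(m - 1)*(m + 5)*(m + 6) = m^4 + 10*m^3 + 19*m^2 - 30*m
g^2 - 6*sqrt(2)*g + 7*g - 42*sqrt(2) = (g + 7)*(g - 6*sqrt(2))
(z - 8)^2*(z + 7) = z^3 - 9*z^2 - 48*z + 448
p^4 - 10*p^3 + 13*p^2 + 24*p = p*(p - 8)*(p - 3)*(p + 1)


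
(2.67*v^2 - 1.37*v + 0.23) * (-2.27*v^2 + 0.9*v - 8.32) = -6.0609*v^4 + 5.5129*v^3 - 23.9695*v^2 + 11.6054*v - 1.9136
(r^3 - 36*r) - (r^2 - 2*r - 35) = r^3 - r^2 - 34*r + 35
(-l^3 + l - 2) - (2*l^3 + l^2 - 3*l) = -3*l^3 - l^2 + 4*l - 2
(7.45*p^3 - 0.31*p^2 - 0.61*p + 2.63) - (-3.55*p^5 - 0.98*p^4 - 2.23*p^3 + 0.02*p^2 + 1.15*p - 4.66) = 3.55*p^5 + 0.98*p^4 + 9.68*p^3 - 0.33*p^2 - 1.76*p + 7.29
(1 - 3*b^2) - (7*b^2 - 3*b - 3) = -10*b^2 + 3*b + 4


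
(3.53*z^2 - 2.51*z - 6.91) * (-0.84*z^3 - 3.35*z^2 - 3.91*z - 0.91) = -2.9652*z^5 - 9.7171*z^4 + 0.410600000000001*z^3 + 29.7503*z^2 + 29.3022*z + 6.2881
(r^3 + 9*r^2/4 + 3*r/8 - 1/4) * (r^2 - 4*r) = r^5 - 7*r^4/4 - 69*r^3/8 - 7*r^2/4 + r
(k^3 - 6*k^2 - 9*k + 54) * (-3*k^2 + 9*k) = -3*k^5 + 27*k^4 - 27*k^3 - 243*k^2 + 486*k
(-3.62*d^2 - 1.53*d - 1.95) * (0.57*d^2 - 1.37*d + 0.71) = -2.0634*d^4 + 4.0873*d^3 - 1.5856*d^2 + 1.5852*d - 1.3845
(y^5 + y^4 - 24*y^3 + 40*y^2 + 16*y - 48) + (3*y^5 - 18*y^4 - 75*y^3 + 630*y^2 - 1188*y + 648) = 4*y^5 - 17*y^4 - 99*y^3 + 670*y^2 - 1172*y + 600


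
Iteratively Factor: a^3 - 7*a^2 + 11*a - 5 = (a - 5)*(a^2 - 2*a + 1) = (a - 5)*(a - 1)*(a - 1)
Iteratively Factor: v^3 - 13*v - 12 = (v - 4)*(v^2 + 4*v + 3) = (v - 4)*(v + 1)*(v + 3)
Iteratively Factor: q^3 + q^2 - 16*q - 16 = (q + 1)*(q^2 - 16) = (q - 4)*(q + 1)*(q + 4)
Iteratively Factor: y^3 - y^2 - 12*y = (y - 4)*(y^2 + 3*y) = y*(y - 4)*(y + 3)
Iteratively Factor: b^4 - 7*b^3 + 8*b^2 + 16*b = (b - 4)*(b^3 - 3*b^2 - 4*b) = b*(b - 4)*(b^2 - 3*b - 4) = b*(b - 4)^2*(b + 1)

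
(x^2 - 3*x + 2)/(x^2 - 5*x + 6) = (x - 1)/(x - 3)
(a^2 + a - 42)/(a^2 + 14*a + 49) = (a - 6)/(a + 7)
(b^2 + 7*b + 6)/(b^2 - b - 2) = (b + 6)/(b - 2)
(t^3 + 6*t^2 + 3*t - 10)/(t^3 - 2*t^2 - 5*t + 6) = (t + 5)/(t - 3)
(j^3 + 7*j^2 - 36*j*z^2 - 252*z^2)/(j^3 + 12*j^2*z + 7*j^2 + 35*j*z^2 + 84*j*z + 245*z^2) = (j^2 - 36*z^2)/(j^2 + 12*j*z + 35*z^2)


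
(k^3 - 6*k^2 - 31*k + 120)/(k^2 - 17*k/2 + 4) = 2*(k^2 + 2*k - 15)/(2*k - 1)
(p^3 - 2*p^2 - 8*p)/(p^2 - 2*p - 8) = p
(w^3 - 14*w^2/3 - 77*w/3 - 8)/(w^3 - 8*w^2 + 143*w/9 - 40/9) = 3*(3*w^3 - 14*w^2 - 77*w - 24)/(9*w^3 - 72*w^2 + 143*w - 40)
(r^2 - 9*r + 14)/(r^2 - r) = (r^2 - 9*r + 14)/(r*(r - 1))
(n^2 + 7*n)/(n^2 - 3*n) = (n + 7)/(n - 3)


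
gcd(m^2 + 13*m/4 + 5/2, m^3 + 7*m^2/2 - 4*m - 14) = m + 2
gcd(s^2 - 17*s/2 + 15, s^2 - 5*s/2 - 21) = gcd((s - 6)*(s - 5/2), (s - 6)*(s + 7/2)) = s - 6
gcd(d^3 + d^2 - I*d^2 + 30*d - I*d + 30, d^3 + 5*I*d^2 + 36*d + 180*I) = d^2 - I*d + 30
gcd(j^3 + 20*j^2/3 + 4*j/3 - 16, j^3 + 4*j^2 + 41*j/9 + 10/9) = j + 2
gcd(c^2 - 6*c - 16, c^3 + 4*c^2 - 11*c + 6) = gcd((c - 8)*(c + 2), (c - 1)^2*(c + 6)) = 1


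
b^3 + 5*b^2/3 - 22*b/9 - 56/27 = (b - 4/3)*(b + 2/3)*(b + 7/3)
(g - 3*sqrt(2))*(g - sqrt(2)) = g^2 - 4*sqrt(2)*g + 6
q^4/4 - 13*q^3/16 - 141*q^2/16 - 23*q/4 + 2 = (q/4 + 1)*(q - 8)*(q - 1/4)*(q + 1)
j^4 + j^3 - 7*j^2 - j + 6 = (j - 2)*(j - 1)*(j + 1)*(j + 3)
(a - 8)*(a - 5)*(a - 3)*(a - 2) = a^4 - 18*a^3 + 111*a^2 - 278*a + 240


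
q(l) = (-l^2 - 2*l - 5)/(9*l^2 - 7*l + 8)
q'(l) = (7 - 18*l)*(-l^2 - 2*l - 5)/(9*l^2 - 7*l + 8)^2 + (-2*l - 2)/(9*l^2 - 7*l + 8) = (25*l^2 + 74*l - 51)/(81*l^4 - 126*l^3 + 193*l^2 - 112*l + 64)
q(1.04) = -0.78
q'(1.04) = 0.48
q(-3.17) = -0.07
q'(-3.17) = -0.00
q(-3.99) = -0.07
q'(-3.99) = 0.00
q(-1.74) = -0.10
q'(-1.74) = -0.05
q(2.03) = -0.43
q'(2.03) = 0.21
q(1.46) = -0.59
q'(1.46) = 0.38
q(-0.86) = -0.19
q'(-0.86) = -0.22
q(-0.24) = -0.45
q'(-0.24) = -0.65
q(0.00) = -0.62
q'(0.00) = -0.80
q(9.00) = -0.15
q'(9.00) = 0.01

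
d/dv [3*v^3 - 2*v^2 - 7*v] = 9*v^2 - 4*v - 7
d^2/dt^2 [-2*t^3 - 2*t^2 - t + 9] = -12*t - 4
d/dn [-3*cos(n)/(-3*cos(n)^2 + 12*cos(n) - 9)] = (cos(n)^2 - 3)*sin(n)/((cos(n) - 3)^2*(cos(n) - 1)^2)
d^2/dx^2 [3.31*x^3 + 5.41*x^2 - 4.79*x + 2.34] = 19.86*x + 10.82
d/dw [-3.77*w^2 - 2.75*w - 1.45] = -7.54*w - 2.75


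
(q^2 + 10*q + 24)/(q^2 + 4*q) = (q + 6)/q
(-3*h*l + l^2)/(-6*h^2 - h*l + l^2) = l/(2*h + l)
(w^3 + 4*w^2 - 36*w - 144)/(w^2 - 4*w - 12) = (w^2 + 10*w + 24)/(w + 2)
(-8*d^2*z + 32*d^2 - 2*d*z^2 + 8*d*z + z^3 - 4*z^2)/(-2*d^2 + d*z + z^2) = (-4*d*z + 16*d + z^2 - 4*z)/(-d + z)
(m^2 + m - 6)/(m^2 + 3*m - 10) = (m + 3)/(m + 5)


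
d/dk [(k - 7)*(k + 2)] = 2*k - 5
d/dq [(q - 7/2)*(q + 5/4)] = 2*q - 9/4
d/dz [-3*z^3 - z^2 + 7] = z*(-9*z - 2)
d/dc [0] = 0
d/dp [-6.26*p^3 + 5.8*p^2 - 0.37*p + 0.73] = -18.78*p^2 + 11.6*p - 0.37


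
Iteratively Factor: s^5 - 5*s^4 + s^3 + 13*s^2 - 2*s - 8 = (s - 4)*(s^4 - s^3 - 3*s^2 + s + 2) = (s - 4)*(s + 1)*(s^3 - 2*s^2 - s + 2) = (s - 4)*(s + 1)^2*(s^2 - 3*s + 2) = (s - 4)*(s - 1)*(s + 1)^2*(s - 2)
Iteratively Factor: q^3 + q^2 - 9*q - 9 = (q - 3)*(q^2 + 4*q + 3) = (q - 3)*(q + 1)*(q + 3)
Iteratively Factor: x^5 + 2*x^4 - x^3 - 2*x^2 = (x - 1)*(x^4 + 3*x^3 + 2*x^2) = x*(x - 1)*(x^3 + 3*x^2 + 2*x) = x^2*(x - 1)*(x^2 + 3*x + 2) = x^2*(x - 1)*(x + 2)*(x + 1)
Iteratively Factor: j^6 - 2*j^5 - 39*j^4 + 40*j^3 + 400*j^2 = (j - 5)*(j^5 + 3*j^4 - 24*j^3 - 80*j^2) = (j - 5)*(j + 4)*(j^4 - j^3 - 20*j^2) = (j - 5)*(j + 4)^2*(j^3 - 5*j^2) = j*(j - 5)*(j + 4)^2*(j^2 - 5*j) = j*(j - 5)^2*(j + 4)^2*(j)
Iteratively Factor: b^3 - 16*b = (b)*(b^2 - 16) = b*(b - 4)*(b + 4)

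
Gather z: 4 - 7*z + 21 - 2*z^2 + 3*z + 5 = -2*z^2 - 4*z + 30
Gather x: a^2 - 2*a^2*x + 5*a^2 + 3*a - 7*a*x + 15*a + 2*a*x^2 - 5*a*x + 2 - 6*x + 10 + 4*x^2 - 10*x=6*a^2 + 18*a + x^2*(2*a + 4) + x*(-2*a^2 - 12*a - 16) + 12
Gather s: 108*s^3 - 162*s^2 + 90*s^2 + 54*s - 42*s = 108*s^3 - 72*s^2 + 12*s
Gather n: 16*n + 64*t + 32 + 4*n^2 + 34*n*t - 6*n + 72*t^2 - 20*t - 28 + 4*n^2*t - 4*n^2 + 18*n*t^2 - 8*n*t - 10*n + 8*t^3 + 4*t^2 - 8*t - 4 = 4*n^2*t + n*(18*t^2 + 26*t) + 8*t^3 + 76*t^2 + 36*t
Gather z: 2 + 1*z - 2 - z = 0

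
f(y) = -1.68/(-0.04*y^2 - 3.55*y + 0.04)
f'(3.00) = -0.05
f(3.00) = 0.15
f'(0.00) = -3727.50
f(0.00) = -42.00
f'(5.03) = -0.02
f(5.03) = 0.09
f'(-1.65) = -0.17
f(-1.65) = -0.29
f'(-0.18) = -12.93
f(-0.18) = -2.48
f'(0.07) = -137.15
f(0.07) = 8.05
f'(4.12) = -0.03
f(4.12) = 0.11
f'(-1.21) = -0.32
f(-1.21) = -0.39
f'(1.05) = -0.44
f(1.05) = 0.45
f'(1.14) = -0.37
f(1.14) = 0.41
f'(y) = -1.68*(0.08*y + 3.55)/(-0.04*y^2 - 3.55*y + 0.04)^2 = (-0.1344*y - 5.964)/(0.04*y^2 + 3.55*y - 0.04)^2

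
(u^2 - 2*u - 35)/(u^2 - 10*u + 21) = (u + 5)/(u - 3)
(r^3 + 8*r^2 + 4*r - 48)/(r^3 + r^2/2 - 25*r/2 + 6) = 2*(r^2 + 4*r - 12)/(2*r^2 - 7*r + 3)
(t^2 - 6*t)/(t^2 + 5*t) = (t - 6)/(t + 5)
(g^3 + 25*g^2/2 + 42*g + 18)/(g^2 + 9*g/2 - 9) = (2*g^2 + 13*g + 6)/(2*g - 3)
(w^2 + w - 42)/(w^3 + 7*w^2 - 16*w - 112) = (w - 6)/(w^2 - 16)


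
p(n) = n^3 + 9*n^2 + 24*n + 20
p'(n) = 3*n^2 + 18*n + 24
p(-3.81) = 3.90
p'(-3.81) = -1.03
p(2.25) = 130.95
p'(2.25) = 79.69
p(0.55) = 36.09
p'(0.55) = 34.81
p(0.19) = 24.89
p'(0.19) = 27.53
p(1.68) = 90.46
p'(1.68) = 62.71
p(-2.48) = 0.58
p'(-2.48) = -2.19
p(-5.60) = -7.78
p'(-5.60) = 17.28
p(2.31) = 135.79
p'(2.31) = 81.59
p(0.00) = 20.00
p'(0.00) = 24.00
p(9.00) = 1694.00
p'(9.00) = 429.00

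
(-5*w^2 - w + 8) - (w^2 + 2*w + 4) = -6*w^2 - 3*w + 4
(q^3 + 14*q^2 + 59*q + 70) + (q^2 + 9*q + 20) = q^3 + 15*q^2 + 68*q + 90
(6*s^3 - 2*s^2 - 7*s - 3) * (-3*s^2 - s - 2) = -18*s^5 + 11*s^3 + 20*s^2 + 17*s + 6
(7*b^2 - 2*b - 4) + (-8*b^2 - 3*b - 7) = -b^2 - 5*b - 11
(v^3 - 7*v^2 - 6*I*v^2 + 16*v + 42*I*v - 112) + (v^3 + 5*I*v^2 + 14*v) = 2*v^3 - 7*v^2 - I*v^2 + 30*v + 42*I*v - 112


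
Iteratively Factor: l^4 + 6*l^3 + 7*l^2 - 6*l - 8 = (l + 4)*(l^3 + 2*l^2 - l - 2) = (l - 1)*(l + 4)*(l^2 + 3*l + 2) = (l - 1)*(l + 2)*(l + 4)*(l + 1)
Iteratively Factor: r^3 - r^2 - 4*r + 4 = (r - 2)*(r^2 + r - 2) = (r - 2)*(r - 1)*(r + 2)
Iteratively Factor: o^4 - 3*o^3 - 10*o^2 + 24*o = (o - 4)*(o^3 + o^2 - 6*o) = (o - 4)*(o + 3)*(o^2 - 2*o) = o*(o - 4)*(o + 3)*(o - 2)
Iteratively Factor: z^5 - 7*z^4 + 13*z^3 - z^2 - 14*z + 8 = (z + 1)*(z^4 - 8*z^3 + 21*z^2 - 22*z + 8) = (z - 1)*(z + 1)*(z^3 - 7*z^2 + 14*z - 8) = (z - 4)*(z - 1)*(z + 1)*(z^2 - 3*z + 2) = (z - 4)*(z - 2)*(z - 1)*(z + 1)*(z - 1)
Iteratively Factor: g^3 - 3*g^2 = (g)*(g^2 - 3*g) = g^2*(g - 3)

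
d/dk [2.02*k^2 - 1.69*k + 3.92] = 4.04*k - 1.69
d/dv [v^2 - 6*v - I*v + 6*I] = 2*v - 6 - I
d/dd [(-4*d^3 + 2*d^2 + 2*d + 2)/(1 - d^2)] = 2*(2*d^4 - 5*d^2 + 4*d + 1)/(d^4 - 2*d^2 + 1)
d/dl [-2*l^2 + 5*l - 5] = 5 - 4*l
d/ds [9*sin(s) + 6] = 9*cos(s)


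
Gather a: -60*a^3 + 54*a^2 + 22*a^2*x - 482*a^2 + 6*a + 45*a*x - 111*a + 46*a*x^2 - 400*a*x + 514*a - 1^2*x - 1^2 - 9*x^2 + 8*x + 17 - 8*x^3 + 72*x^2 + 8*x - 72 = -60*a^3 + a^2*(22*x - 428) + a*(46*x^2 - 355*x + 409) - 8*x^3 + 63*x^2 + 15*x - 56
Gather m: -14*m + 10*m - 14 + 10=-4*m - 4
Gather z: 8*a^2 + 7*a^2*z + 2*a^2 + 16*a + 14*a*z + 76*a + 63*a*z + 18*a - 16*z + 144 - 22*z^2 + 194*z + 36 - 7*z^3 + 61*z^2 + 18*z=10*a^2 + 110*a - 7*z^3 + 39*z^2 + z*(7*a^2 + 77*a + 196) + 180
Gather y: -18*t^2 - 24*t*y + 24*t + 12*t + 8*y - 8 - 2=-18*t^2 + 36*t + y*(8 - 24*t) - 10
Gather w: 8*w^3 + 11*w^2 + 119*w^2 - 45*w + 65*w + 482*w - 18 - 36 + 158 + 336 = 8*w^3 + 130*w^2 + 502*w + 440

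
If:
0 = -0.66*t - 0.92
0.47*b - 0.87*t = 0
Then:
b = -2.58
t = -1.39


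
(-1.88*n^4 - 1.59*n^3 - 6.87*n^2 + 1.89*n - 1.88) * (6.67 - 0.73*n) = 1.3724*n^5 - 11.3789*n^4 - 5.5902*n^3 - 47.2026*n^2 + 13.9787*n - 12.5396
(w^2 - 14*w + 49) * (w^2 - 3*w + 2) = w^4 - 17*w^3 + 93*w^2 - 175*w + 98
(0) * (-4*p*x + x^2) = 0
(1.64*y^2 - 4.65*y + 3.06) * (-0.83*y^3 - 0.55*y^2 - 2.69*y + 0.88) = -1.3612*y^5 + 2.9575*y^4 - 4.3939*y^3 + 12.2687*y^2 - 12.3234*y + 2.6928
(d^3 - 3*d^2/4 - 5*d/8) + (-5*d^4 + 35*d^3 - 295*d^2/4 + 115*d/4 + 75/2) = -5*d^4 + 36*d^3 - 149*d^2/2 + 225*d/8 + 75/2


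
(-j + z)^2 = j^2 - 2*j*z + z^2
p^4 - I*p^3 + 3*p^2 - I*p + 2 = (p - 2*I)*(p - I)*(p + I)^2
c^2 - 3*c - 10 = (c - 5)*(c + 2)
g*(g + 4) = g^2 + 4*g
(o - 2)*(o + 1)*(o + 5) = o^3 + 4*o^2 - 7*o - 10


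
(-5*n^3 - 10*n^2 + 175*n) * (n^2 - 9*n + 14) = -5*n^5 + 35*n^4 + 195*n^3 - 1715*n^2 + 2450*n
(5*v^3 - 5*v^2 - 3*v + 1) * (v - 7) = 5*v^4 - 40*v^3 + 32*v^2 + 22*v - 7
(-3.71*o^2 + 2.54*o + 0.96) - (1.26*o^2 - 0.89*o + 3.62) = -4.97*o^2 + 3.43*o - 2.66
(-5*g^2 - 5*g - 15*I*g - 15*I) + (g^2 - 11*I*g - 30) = -4*g^2 - 5*g - 26*I*g - 30 - 15*I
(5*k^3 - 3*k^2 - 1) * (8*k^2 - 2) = 40*k^5 - 24*k^4 - 10*k^3 - 2*k^2 + 2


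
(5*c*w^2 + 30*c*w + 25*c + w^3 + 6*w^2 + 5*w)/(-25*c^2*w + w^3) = (w^2 + 6*w + 5)/(w*(-5*c + w))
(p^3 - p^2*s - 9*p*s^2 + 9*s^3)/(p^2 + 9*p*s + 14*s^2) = (p^3 - p^2*s - 9*p*s^2 + 9*s^3)/(p^2 + 9*p*s + 14*s^2)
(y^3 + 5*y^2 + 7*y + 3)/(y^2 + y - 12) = (y^3 + 5*y^2 + 7*y + 3)/(y^2 + y - 12)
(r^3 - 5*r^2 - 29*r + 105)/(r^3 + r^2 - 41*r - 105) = (r - 3)/(r + 3)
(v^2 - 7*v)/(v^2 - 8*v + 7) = v/(v - 1)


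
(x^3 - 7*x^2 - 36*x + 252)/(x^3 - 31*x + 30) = (x^2 - 13*x + 42)/(x^2 - 6*x + 5)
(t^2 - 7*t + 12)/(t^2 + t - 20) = (t - 3)/(t + 5)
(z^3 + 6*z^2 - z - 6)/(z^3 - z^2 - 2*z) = (z^2 + 5*z - 6)/(z*(z - 2))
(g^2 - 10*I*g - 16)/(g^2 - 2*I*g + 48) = (g - 2*I)/(g + 6*I)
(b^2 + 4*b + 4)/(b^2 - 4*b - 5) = (b^2 + 4*b + 4)/(b^2 - 4*b - 5)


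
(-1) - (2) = -3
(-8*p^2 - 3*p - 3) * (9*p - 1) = -72*p^3 - 19*p^2 - 24*p + 3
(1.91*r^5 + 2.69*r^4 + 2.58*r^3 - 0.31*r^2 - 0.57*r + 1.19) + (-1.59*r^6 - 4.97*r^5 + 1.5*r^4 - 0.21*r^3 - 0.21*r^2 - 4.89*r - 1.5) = -1.59*r^6 - 3.06*r^5 + 4.19*r^4 + 2.37*r^3 - 0.52*r^2 - 5.46*r - 0.31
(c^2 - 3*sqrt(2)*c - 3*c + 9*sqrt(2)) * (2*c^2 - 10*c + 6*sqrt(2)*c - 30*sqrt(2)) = 2*c^4 - 16*c^3 - 6*c^2 + 288*c - 540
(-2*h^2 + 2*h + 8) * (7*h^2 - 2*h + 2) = -14*h^4 + 18*h^3 + 48*h^2 - 12*h + 16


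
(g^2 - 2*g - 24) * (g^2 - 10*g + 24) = g^4 - 12*g^3 + 20*g^2 + 192*g - 576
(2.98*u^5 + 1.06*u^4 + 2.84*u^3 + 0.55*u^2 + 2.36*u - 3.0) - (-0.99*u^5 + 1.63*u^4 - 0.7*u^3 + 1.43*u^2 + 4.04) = 3.97*u^5 - 0.57*u^4 + 3.54*u^3 - 0.88*u^2 + 2.36*u - 7.04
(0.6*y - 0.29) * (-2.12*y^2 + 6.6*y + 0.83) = -1.272*y^3 + 4.5748*y^2 - 1.416*y - 0.2407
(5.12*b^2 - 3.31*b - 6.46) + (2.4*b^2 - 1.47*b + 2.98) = 7.52*b^2 - 4.78*b - 3.48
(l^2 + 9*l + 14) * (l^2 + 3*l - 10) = l^4 + 12*l^3 + 31*l^2 - 48*l - 140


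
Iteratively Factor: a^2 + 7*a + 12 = (a + 3)*(a + 4)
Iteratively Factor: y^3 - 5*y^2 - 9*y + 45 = (y + 3)*(y^2 - 8*y + 15) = (y - 3)*(y + 3)*(y - 5)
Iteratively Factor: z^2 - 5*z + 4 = (z - 1)*(z - 4)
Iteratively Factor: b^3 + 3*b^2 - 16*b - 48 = (b + 4)*(b^2 - b - 12) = (b - 4)*(b + 4)*(b + 3)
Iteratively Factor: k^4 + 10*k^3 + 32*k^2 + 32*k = (k + 4)*(k^3 + 6*k^2 + 8*k) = k*(k + 4)*(k^2 + 6*k + 8) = k*(k + 2)*(k + 4)*(k + 4)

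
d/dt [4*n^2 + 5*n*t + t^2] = 5*n + 2*t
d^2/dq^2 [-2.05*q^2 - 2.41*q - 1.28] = -4.10000000000000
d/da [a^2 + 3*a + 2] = 2*a + 3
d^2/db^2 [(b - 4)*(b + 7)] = 2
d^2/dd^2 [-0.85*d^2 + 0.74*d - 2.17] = -1.70000000000000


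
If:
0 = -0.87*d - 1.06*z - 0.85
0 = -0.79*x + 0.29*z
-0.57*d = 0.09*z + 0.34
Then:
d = -0.54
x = -0.13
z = -0.36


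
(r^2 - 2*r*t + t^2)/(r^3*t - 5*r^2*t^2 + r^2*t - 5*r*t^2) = (r^2 - 2*r*t + t^2)/(r*t*(r^2 - 5*r*t + r - 5*t))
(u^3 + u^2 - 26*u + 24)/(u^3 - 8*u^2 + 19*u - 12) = (u + 6)/(u - 3)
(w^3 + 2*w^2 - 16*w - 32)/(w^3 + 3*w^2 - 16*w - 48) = (w + 2)/(w + 3)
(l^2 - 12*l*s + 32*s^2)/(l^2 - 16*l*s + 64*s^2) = (-l + 4*s)/(-l + 8*s)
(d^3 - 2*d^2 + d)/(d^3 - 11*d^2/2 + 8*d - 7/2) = 2*d/(2*d - 7)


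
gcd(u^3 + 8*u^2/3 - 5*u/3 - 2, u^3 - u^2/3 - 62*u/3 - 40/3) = u + 2/3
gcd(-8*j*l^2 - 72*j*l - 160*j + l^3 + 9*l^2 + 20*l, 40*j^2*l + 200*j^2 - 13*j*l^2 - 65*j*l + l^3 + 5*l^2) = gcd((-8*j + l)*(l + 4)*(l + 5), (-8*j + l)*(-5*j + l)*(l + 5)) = 8*j*l + 40*j - l^2 - 5*l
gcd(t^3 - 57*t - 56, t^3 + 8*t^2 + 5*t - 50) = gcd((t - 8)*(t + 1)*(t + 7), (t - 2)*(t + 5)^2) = 1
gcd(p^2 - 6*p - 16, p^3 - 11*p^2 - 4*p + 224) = p - 8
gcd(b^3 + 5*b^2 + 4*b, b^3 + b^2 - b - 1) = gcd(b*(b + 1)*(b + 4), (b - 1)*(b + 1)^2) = b + 1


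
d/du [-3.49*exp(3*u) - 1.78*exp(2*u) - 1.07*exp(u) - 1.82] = (-10.47*exp(2*u) - 3.56*exp(u) - 1.07)*exp(u)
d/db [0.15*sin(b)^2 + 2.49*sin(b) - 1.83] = (0.3*sin(b) + 2.49)*cos(b)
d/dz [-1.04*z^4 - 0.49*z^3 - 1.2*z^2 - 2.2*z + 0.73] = -4.16*z^3 - 1.47*z^2 - 2.4*z - 2.2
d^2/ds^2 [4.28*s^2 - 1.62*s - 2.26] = 8.56000000000000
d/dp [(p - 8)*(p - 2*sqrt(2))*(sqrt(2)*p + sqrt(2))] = 3*sqrt(2)*p^2 - 14*sqrt(2)*p - 8*p - 8*sqrt(2) + 28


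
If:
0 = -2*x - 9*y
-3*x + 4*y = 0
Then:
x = 0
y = 0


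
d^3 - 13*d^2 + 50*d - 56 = (d - 7)*(d - 4)*(d - 2)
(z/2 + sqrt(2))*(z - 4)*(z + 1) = z^3/2 - 3*z^2/2 + sqrt(2)*z^2 - 3*sqrt(2)*z - 2*z - 4*sqrt(2)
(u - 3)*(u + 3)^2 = u^3 + 3*u^2 - 9*u - 27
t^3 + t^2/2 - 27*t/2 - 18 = (t - 4)*(t + 3/2)*(t + 3)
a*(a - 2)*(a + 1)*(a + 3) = a^4 + 2*a^3 - 5*a^2 - 6*a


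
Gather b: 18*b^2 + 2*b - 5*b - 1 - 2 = 18*b^2 - 3*b - 3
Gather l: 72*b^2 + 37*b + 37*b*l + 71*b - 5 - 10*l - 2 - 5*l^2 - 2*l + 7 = 72*b^2 + 108*b - 5*l^2 + l*(37*b - 12)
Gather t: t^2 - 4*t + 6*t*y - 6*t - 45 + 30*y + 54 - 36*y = t^2 + t*(6*y - 10) - 6*y + 9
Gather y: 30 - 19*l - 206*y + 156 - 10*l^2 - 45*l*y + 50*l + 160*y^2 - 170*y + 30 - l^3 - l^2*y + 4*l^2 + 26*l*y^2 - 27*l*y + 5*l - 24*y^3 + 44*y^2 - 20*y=-l^3 - 6*l^2 + 36*l - 24*y^3 + y^2*(26*l + 204) + y*(-l^2 - 72*l - 396) + 216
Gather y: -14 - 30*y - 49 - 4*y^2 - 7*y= -4*y^2 - 37*y - 63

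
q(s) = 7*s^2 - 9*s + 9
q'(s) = 14*s - 9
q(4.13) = 91.23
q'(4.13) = 48.82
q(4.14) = 91.72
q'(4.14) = 48.96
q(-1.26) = 31.45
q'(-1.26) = -26.64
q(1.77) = 15.00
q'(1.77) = 15.78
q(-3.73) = 139.96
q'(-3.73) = -61.22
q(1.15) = 7.91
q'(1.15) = 7.10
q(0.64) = 6.11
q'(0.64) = -0.04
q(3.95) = 82.67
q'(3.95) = 46.30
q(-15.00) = 1719.00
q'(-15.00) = -219.00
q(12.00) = 909.00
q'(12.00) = 159.00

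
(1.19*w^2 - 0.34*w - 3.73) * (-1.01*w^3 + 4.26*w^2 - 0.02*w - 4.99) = -1.2019*w^5 + 5.4128*w^4 + 2.2951*w^3 - 21.8211*w^2 + 1.7712*w + 18.6127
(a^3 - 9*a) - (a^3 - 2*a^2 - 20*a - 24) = 2*a^2 + 11*a + 24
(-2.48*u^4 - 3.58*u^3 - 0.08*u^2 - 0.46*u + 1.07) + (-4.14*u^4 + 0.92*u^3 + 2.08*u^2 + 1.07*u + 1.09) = -6.62*u^4 - 2.66*u^3 + 2.0*u^2 + 0.61*u + 2.16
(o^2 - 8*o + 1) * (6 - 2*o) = -2*o^3 + 22*o^2 - 50*o + 6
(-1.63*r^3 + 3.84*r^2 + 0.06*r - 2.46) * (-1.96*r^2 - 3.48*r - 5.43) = 3.1948*r^5 - 1.854*r^4 - 4.6299*r^3 - 16.2384*r^2 + 8.235*r + 13.3578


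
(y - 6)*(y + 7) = y^2 + y - 42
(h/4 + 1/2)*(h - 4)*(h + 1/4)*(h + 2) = h^4/4 + h^3/16 - 3*h^2 - 19*h/4 - 1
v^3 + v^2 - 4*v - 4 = (v - 2)*(v + 1)*(v + 2)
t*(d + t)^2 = d^2*t + 2*d*t^2 + t^3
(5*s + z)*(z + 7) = 5*s*z + 35*s + z^2 + 7*z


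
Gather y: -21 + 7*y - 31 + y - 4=8*y - 56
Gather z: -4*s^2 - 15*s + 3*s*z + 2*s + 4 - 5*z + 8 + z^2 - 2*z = -4*s^2 - 13*s + z^2 + z*(3*s - 7) + 12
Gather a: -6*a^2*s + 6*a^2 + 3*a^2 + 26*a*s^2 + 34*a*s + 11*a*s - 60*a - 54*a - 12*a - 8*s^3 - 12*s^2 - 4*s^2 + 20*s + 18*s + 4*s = a^2*(9 - 6*s) + a*(26*s^2 + 45*s - 126) - 8*s^3 - 16*s^2 + 42*s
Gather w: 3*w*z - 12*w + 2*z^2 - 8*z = w*(3*z - 12) + 2*z^2 - 8*z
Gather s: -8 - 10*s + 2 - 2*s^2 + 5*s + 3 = -2*s^2 - 5*s - 3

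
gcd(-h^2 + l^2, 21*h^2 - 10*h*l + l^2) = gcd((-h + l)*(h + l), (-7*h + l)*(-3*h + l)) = 1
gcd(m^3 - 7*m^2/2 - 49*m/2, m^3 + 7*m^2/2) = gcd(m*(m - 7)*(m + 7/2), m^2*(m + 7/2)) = m^2 + 7*m/2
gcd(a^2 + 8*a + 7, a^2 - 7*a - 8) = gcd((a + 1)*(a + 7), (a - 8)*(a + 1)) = a + 1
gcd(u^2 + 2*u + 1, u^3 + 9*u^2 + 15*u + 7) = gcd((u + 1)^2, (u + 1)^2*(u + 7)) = u^2 + 2*u + 1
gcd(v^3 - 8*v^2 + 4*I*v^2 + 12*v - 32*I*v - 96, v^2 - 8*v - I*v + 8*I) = v - 8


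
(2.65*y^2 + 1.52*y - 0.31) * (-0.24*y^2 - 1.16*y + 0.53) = -0.636*y^4 - 3.4388*y^3 - 0.2843*y^2 + 1.1652*y - 0.1643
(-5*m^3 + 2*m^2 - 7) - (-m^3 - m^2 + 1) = -4*m^3 + 3*m^2 - 8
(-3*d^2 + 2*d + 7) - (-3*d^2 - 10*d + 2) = 12*d + 5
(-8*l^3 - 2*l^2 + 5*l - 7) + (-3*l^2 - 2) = -8*l^3 - 5*l^2 + 5*l - 9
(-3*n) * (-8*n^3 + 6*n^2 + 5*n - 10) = 24*n^4 - 18*n^3 - 15*n^2 + 30*n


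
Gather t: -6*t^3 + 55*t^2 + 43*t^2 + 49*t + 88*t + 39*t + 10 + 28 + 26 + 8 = -6*t^3 + 98*t^2 + 176*t + 72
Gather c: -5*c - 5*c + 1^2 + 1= 2 - 10*c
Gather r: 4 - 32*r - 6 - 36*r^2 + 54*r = -36*r^2 + 22*r - 2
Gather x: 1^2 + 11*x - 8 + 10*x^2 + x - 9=10*x^2 + 12*x - 16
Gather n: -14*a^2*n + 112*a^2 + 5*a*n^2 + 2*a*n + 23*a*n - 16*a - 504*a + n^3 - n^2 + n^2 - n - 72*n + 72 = 112*a^2 + 5*a*n^2 - 520*a + n^3 + n*(-14*a^2 + 25*a - 73) + 72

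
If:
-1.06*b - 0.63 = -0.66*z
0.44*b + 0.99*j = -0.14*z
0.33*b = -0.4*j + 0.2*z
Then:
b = -0.94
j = 0.50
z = -0.56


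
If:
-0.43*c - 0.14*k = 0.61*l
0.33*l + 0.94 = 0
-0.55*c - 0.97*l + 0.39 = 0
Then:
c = 5.73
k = -5.20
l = -2.85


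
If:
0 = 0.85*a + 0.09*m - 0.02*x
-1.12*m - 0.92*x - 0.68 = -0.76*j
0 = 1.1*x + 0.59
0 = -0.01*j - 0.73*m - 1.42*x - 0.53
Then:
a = -0.05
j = 0.70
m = 0.31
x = -0.54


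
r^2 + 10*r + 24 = (r + 4)*(r + 6)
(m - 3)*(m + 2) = m^2 - m - 6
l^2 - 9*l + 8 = (l - 8)*(l - 1)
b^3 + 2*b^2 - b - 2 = (b - 1)*(b + 1)*(b + 2)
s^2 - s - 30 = (s - 6)*(s + 5)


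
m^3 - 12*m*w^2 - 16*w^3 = (m - 4*w)*(m + 2*w)^2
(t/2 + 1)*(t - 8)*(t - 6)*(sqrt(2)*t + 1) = sqrt(2)*t^4/2 - 6*sqrt(2)*t^3 + t^3/2 - 6*t^2 + 10*sqrt(2)*t^2 + 10*t + 48*sqrt(2)*t + 48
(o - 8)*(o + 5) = o^2 - 3*o - 40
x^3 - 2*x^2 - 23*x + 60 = (x - 4)*(x - 3)*(x + 5)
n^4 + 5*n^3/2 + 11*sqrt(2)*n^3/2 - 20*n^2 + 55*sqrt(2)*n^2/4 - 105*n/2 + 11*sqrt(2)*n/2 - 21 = (n + 1/2)*(n + 2)*(n - 3*sqrt(2)/2)*(n + 7*sqrt(2))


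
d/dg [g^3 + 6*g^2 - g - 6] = 3*g^2 + 12*g - 1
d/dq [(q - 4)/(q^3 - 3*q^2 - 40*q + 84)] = (q^3 - 3*q^2 - 40*q + (q - 4)*(-3*q^2 + 6*q + 40) + 84)/(q^3 - 3*q^2 - 40*q + 84)^2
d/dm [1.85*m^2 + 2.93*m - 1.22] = 3.7*m + 2.93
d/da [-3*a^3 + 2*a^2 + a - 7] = -9*a^2 + 4*a + 1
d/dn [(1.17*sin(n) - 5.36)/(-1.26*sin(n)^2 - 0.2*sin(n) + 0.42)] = (1.4742*sin(n)^2 - 13.5072*sin(n) - 0.5806)*cos(n)/(1.5876*sin(n)^4 + 0.504*sin(n)^3 - 1.0184*sin(n)^2 - 0.168*sin(n) + 0.1764)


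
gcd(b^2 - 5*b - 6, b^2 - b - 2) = b + 1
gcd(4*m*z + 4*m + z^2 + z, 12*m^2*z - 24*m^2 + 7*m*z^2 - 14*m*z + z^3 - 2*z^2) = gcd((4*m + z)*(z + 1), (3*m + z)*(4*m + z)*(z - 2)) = 4*m + z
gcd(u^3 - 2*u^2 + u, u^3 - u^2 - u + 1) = u^2 - 2*u + 1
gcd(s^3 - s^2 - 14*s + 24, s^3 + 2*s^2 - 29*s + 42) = s^2 - 5*s + 6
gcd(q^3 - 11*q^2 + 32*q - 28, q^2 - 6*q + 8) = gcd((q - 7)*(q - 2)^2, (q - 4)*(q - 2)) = q - 2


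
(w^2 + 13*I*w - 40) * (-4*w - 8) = -4*w^3 - 8*w^2 - 52*I*w^2 + 160*w - 104*I*w + 320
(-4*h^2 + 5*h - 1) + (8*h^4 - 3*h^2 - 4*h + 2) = 8*h^4 - 7*h^2 + h + 1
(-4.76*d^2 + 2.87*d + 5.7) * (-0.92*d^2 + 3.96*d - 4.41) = 4.3792*d^4 - 21.49*d^3 + 27.1128*d^2 + 9.9153*d - 25.137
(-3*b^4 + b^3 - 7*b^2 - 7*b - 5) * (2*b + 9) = -6*b^5 - 25*b^4 - 5*b^3 - 77*b^2 - 73*b - 45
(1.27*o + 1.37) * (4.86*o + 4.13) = 6.1722*o^2 + 11.9033*o + 5.6581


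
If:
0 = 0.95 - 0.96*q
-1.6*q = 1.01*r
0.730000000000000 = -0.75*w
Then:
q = 0.99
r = -1.57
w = -0.97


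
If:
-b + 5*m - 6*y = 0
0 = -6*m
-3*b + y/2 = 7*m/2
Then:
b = 0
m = 0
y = 0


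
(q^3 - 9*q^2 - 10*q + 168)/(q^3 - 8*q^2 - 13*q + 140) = (q - 6)/(q - 5)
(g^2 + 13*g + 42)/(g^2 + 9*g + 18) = (g + 7)/(g + 3)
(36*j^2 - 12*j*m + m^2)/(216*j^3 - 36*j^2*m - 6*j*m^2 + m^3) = 1/(6*j + m)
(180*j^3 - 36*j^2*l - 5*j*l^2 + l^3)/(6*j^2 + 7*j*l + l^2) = (30*j^2 - 11*j*l + l^2)/(j + l)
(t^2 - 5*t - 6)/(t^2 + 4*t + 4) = (t^2 - 5*t - 6)/(t^2 + 4*t + 4)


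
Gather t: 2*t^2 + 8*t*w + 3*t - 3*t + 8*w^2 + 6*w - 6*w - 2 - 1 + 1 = 2*t^2 + 8*t*w + 8*w^2 - 2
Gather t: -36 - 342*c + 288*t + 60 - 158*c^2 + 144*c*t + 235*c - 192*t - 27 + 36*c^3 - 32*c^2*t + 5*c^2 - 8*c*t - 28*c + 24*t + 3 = 36*c^3 - 153*c^2 - 135*c + t*(-32*c^2 + 136*c + 120)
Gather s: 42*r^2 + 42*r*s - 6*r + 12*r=42*r^2 + 42*r*s + 6*r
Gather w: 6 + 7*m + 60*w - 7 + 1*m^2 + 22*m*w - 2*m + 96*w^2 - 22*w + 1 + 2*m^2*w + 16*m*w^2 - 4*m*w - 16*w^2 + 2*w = m^2 + 5*m + w^2*(16*m + 80) + w*(2*m^2 + 18*m + 40)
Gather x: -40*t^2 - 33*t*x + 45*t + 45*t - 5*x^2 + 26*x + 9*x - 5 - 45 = -40*t^2 + 90*t - 5*x^2 + x*(35 - 33*t) - 50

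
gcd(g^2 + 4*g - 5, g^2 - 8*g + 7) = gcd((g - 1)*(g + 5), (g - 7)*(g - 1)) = g - 1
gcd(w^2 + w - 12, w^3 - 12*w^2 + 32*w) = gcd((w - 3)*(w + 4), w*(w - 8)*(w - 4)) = 1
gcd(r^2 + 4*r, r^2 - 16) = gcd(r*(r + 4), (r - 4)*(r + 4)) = r + 4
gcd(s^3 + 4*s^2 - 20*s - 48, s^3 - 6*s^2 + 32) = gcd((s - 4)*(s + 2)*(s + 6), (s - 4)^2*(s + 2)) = s^2 - 2*s - 8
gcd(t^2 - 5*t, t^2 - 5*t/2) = t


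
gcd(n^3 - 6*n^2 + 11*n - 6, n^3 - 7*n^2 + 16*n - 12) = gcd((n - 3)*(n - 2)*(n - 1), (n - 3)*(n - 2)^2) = n^2 - 5*n + 6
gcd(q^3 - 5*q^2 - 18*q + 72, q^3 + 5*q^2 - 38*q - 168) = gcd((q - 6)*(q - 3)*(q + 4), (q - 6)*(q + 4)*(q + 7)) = q^2 - 2*q - 24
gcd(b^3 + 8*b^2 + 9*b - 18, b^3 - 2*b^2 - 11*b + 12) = b^2 + 2*b - 3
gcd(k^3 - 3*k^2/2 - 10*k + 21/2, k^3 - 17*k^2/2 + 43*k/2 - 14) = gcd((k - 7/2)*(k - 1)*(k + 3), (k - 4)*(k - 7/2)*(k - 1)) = k^2 - 9*k/2 + 7/2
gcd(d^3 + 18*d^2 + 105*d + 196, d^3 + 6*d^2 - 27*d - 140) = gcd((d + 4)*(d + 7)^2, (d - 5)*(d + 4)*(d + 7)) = d^2 + 11*d + 28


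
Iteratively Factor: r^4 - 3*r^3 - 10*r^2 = (r)*(r^3 - 3*r^2 - 10*r) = r^2*(r^2 - 3*r - 10) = r^2*(r - 5)*(r + 2)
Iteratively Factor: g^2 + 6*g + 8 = (g + 2)*(g + 4)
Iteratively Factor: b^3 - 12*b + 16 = (b - 2)*(b^2 + 2*b - 8) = (b - 2)^2*(b + 4)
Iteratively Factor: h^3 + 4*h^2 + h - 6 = (h + 2)*(h^2 + 2*h - 3) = (h + 2)*(h + 3)*(h - 1)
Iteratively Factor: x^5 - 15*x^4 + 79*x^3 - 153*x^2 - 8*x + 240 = (x + 1)*(x^4 - 16*x^3 + 95*x^2 - 248*x + 240) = (x - 3)*(x + 1)*(x^3 - 13*x^2 + 56*x - 80) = (x - 4)*(x - 3)*(x + 1)*(x^2 - 9*x + 20) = (x - 5)*(x - 4)*(x - 3)*(x + 1)*(x - 4)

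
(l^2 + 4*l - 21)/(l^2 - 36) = (l^2 + 4*l - 21)/(l^2 - 36)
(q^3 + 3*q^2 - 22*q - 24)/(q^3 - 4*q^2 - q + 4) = (q + 6)/(q - 1)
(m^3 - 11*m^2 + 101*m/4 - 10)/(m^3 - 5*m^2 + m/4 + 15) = (2*m^2 - 17*m + 8)/(2*m^2 - 5*m - 12)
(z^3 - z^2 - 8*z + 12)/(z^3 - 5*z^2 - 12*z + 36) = (z - 2)/(z - 6)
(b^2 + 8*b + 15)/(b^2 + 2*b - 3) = (b + 5)/(b - 1)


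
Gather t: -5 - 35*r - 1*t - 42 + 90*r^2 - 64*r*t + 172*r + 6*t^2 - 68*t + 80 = 90*r^2 + 137*r + 6*t^2 + t*(-64*r - 69) + 33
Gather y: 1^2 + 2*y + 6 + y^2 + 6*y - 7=y^2 + 8*y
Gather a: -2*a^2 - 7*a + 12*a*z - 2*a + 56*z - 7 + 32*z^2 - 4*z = -2*a^2 + a*(12*z - 9) + 32*z^2 + 52*z - 7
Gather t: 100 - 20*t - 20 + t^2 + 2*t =t^2 - 18*t + 80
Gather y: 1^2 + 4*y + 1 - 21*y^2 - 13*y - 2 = -21*y^2 - 9*y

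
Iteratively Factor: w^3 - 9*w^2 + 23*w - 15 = (w - 1)*(w^2 - 8*w + 15) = (w - 5)*(w - 1)*(w - 3)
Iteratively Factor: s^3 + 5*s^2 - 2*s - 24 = (s - 2)*(s^2 + 7*s + 12) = (s - 2)*(s + 4)*(s + 3)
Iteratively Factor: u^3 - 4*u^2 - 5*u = (u - 5)*(u^2 + u) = u*(u - 5)*(u + 1)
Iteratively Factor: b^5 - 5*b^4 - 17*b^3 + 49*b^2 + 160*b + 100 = (b + 2)*(b^4 - 7*b^3 - 3*b^2 + 55*b + 50) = (b - 5)*(b + 2)*(b^3 - 2*b^2 - 13*b - 10) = (b - 5)*(b + 1)*(b + 2)*(b^2 - 3*b - 10) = (b - 5)^2*(b + 1)*(b + 2)*(b + 2)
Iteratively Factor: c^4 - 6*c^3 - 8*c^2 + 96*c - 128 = (c + 4)*(c^3 - 10*c^2 + 32*c - 32) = (c - 2)*(c + 4)*(c^2 - 8*c + 16) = (c - 4)*(c - 2)*(c + 4)*(c - 4)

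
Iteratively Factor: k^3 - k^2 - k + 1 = (k - 1)*(k^2 - 1) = (k - 1)^2*(k + 1)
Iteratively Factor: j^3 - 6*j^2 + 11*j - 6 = (j - 2)*(j^2 - 4*j + 3) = (j - 2)*(j - 1)*(j - 3)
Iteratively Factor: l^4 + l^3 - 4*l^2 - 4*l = (l + 1)*(l^3 - 4*l) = l*(l + 1)*(l^2 - 4) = l*(l + 1)*(l + 2)*(l - 2)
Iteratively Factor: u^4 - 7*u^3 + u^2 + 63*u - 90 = (u - 5)*(u^3 - 2*u^2 - 9*u + 18) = (u - 5)*(u - 2)*(u^2 - 9) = (u - 5)*(u - 3)*(u - 2)*(u + 3)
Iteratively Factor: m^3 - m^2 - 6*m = (m + 2)*(m^2 - 3*m) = (m - 3)*(m + 2)*(m)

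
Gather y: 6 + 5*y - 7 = 5*y - 1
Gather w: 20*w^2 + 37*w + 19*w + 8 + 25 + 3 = 20*w^2 + 56*w + 36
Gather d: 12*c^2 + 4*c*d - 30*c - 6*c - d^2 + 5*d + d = 12*c^2 - 36*c - d^2 + d*(4*c + 6)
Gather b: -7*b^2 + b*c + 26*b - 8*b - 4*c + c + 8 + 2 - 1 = -7*b^2 + b*(c + 18) - 3*c + 9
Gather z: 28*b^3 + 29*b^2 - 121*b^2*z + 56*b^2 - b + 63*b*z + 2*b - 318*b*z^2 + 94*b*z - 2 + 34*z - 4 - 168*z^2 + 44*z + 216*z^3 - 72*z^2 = 28*b^3 + 85*b^2 + b + 216*z^3 + z^2*(-318*b - 240) + z*(-121*b^2 + 157*b + 78) - 6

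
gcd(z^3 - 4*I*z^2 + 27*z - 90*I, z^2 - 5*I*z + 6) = z - 6*I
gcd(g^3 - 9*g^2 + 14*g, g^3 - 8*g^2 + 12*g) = g^2 - 2*g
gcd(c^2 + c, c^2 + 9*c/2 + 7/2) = c + 1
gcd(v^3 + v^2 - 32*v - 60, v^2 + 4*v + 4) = v + 2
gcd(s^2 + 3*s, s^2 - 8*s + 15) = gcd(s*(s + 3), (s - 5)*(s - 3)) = 1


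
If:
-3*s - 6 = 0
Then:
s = -2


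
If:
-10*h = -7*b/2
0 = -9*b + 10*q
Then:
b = 10*q/9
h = 7*q/18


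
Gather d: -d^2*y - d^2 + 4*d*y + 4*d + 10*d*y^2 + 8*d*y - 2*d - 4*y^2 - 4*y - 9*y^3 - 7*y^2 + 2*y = d^2*(-y - 1) + d*(10*y^2 + 12*y + 2) - 9*y^3 - 11*y^2 - 2*y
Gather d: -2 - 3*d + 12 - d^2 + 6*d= -d^2 + 3*d + 10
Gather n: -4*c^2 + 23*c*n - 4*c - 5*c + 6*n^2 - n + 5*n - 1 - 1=-4*c^2 - 9*c + 6*n^2 + n*(23*c + 4) - 2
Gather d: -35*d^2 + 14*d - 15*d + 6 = -35*d^2 - d + 6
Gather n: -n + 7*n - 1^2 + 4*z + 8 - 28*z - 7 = 6*n - 24*z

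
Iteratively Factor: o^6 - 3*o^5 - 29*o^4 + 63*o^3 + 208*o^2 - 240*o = (o + 4)*(o^5 - 7*o^4 - o^3 + 67*o^2 - 60*o) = (o - 5)*(o + 4)*(o^4 - 2*o^3 - 11*o^2 + 12*o) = (o - 5)*(o - 4)*(o + 4)*(o^3 + 2*o^2 - 3*o) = o*(o - 5)*(o - 4)*(o + 4)*(o^2 + 2*o - 3) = o*(o - 5)*(o - 4)*(o + 3)*(o + 4)*(o - 1)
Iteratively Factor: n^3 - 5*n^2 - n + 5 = (n - 1)*(n^2 - 4*n - 5) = (n - 5)*(n - 1)*(n + 1)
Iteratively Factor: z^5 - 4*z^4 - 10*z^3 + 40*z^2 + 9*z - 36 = (z - 3)*(z^4 - z^3 - 13*z^2 + z + 12) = (z - 3)*(z + 1)*(z^3 - 2*z^2 - 11*z + 12) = (z - 3)*(z - 1)*(z + 1)*(z^2 - z - 12) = (z - 4)*(z - 3)*(z - 1)*(z + 1)*(z + 3)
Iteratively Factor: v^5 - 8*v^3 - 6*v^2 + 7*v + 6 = (v - 3)*(v^4 + 3*v^3 + v^2 - 3*v - 2) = (v - 3)*(v + 1)*(v^3 + 2*v^2 - v - 2) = (v - 3)*(v + 1)^2*(v^2 + v - 2) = (v - 3)*(v + 1)^2*(v + 2)*(v - 1)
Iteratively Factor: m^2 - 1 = (m - 1)*(m + 1)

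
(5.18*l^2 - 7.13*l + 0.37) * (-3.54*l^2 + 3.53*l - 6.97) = -18.3372*l^4 + 43.5256*l^3 - 62.5833*l^2 + 51.0022*l - 2.5789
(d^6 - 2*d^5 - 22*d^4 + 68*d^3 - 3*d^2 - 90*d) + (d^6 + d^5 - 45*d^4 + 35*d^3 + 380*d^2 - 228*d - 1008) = 2*d^6 - d^5 - 67*d^4 + 103*d^3 + 377*d^2 - 318*d - 1008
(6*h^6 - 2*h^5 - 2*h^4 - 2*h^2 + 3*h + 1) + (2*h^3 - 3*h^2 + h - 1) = 6*h^6 - 2*h^5 - 2*h^4 + 2*h^3 - 5*h^2 + 4*h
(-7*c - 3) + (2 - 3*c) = -10*c - 1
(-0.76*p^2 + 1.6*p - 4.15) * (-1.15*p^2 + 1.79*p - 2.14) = 0.874*p^4 - 3.2004*p^3 + 9.2629*p^2 - 10.8525*p + 8.881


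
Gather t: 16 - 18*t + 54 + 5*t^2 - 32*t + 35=5*t^2 - 50*t + 105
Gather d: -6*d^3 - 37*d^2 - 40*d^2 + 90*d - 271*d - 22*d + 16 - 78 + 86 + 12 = -6*d^3 - 77*d^2 - 203*d + 36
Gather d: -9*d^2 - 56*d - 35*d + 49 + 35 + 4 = -9*d^2 - 91*d + 88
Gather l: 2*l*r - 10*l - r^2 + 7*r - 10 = l*(2*r - 10) - r^2 + 7*r - 10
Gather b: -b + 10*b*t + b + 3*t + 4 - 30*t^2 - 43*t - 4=10*b*t - 30*t^2 - 40*t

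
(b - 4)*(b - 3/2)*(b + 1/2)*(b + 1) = b^4 - 4*b^3 - 7*b^2/4 + 25*b/4 + 3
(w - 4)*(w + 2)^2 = w^3 - 12*w - 16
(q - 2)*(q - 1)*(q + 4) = q^3 + q^2 - 10*q + 8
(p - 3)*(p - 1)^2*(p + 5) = p^4 - 18*p^2 + 32*p - 15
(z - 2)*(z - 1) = z^2 - 3*z + 2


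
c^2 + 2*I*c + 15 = (c - 3*I)*(c + 5*I)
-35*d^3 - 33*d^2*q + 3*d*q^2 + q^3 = (-5*d + q)*(d + q)*(7*d + q)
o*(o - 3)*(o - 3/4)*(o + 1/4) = o^4 - 7*o^3/2 + 21*o^2/16 + 9*o/16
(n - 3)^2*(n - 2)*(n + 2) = n^4 - 6*n^3 + 5*n^2 + 24*n - 36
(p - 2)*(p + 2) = p^2 - 4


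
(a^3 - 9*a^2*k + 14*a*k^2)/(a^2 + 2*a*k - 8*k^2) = a*(a - 7*k)/(a + 4*k)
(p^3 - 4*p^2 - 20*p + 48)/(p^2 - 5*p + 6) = (p^2 - 2*p - 24)/(p - 3)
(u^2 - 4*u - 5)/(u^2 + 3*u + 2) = (u - 5)/(u + 2)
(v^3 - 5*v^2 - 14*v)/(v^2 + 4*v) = (v^2 - 5*v - 14)/(v + 4)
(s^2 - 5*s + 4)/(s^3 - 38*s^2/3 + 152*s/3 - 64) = 3*(s - 1)/(3*s^2 - 26*s + 48)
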